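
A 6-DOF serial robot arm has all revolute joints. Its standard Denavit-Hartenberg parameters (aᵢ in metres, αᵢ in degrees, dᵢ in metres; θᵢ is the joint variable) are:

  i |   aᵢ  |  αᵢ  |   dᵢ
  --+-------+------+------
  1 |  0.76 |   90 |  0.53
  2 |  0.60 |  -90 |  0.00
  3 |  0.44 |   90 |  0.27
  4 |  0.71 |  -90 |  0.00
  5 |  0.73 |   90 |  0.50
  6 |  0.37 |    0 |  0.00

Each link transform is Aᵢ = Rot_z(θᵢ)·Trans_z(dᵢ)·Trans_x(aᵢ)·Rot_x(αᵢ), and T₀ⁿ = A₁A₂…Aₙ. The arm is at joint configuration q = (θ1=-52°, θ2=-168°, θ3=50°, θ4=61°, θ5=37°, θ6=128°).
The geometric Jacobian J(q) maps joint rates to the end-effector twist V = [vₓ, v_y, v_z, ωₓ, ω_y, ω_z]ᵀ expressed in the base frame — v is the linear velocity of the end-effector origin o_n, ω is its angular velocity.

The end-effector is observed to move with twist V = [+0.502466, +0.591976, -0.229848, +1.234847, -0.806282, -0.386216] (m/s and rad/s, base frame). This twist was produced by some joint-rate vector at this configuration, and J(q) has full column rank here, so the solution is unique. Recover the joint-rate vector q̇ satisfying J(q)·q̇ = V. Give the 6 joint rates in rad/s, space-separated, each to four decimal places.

-0.2660 -0.0610 0.5210 -0.8130 0.4200 -0.6020

o_n = [0.6692, -0.1847, -1.1749]
J₁: ẑ×o_n = [0.1847, 0.6692, -0.0000], ω = ẑ
J2: z=[-0.7880, -0.6157, 0.0000] o=[0.4679, -0.5989, 0.5300] → [1.0496, -1.3435, -0.2025, -0.7880, -0.6157, 0.0000]
J3: z=[0.1280, -0.1638, -0.9781] o=[0.1066, -0.1364, 0.4053] → [0.2117, -0.3480, 0.0860, 0.1280, -0.1638, -0.9781]
J4: z=[-0.9678, 0.1947, -0.1593] o=[0.2364, 0.2449, 0.0824] → [-0.3132, -1.2857, 0.3315, -0.9678, 0.1947, -0.1593]
J5: z=[-0.1274, -0.9253, -0.3573] o=[0.3905, 0.4760, -0.5711] → [0.3226, -0.1765, 0.3420, -0.1274, -0.9253, -0.3573]
J6: z=[-0.6424, 0.3514, -0.6810] o=[0.8785, 0.1176, -1.2163] → [-0.1913, 0.1691, 0.2677, -0.6424, 0.3514, -0.6810]
q̇ = J⁺·V = [-0.2660, -0.0610, 0.5210, -0.8130, 0.4200, -0.6020]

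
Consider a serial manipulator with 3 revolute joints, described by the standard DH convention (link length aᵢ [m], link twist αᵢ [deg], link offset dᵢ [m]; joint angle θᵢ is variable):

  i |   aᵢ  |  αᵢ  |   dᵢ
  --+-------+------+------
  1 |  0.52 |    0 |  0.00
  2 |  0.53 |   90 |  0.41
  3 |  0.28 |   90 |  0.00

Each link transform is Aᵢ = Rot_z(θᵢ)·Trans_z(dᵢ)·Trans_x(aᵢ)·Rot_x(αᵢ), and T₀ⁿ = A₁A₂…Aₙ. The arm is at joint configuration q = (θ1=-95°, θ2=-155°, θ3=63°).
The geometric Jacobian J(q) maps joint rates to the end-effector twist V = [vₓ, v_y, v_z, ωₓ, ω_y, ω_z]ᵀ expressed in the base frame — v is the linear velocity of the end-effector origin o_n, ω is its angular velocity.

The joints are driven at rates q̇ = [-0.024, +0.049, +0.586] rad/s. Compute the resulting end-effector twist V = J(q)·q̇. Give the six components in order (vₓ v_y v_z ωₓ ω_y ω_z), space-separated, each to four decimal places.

o_n = [-0.2701, 0.0995, 0.6595]
J₁: ẑ×o_n = [-0.0995, -0.2701, 0.0000], ω = ẑ
J2: z=[0.0000, 0.0000, 1.0000] o=[-0.0453, -0.5180, 0.0000] → [-0.6175, -0.2247, 0.0000, 0.0000, 0.0000, 1.0000]
J3: z=[0.9397, 0.3420, 0.0000] o=[-0.2266, -0.0200, 0.4100] → [0.0853, -0.2344, 0.1271, 0.9397, 0.3420, 0.0000]
V = J·q̇ = [0.0221, -0.1419, 0.0745, 0.5507, 0.2004, 0.0250]

0.0221 -0.1419 0.0745 0.5507 0.2004 0.0250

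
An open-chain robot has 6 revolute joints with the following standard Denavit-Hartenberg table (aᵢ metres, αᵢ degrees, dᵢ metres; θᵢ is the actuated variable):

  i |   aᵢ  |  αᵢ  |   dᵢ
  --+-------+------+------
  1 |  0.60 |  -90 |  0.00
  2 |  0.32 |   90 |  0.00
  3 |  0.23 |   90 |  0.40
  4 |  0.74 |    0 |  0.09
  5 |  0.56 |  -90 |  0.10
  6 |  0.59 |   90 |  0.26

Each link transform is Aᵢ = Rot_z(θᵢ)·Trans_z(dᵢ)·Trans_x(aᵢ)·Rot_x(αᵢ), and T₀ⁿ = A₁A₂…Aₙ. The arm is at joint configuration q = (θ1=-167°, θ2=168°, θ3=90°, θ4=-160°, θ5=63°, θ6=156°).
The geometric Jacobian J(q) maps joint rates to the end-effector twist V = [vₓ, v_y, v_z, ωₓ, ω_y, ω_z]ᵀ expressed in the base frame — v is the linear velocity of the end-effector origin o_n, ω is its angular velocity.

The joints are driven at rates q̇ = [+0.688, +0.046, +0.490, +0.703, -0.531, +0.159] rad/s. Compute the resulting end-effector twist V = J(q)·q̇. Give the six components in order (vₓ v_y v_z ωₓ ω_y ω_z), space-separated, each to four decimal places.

0.2207 -0.3716 0.3702 0.1144 -0.1828 0.1919

o_n = [-0.3936, 0.1245, -0.1484]
J₁: ẑ×o_n = [-0.1245, -0.3936, 0.0000], ω = ẑ
J2: z=[0.2250, -0.9744, 0.0000] o=[-0.5846, -0.1350, 0.0000] → [0.1446, 0.0334, 0.2445, 0.2250, -0.9744, 0.0000]
J3: z=[-0.2026, -0.0468, -0.9781] o=[-0.2796, -0.0646, -0.0665] → [0.1888, 0.0949, -0.0436, -0.2026, -0.0468, -0.9781]
J4: z=[0.9531, 0.2200, -0.2079] o=[-0.3089, -0.3074, -0.4578] → [0.1579, -0.2772, 0.4303, 0.9531, 0.2200, -0.2079]
J5: z=[0.9531, 0.2200, -0.2079] o=[-0.3283, 0.4018, -0.2289] → [-0.0399, -0.0631, -0.2499, 0.9531, 0.2200, -0.2079]
J6: z=[0.2480, -0.9614, 0.1192] o=[-0.1358, 0.5163, 0.2939] → [0.4720, 0.0790, -0.3450, 0.2480, -0.9614, 0.1192]
V = J·q̇ = [0.2207, -0.3716, 0.3702, 0.1144, -0.1828, 0.1919]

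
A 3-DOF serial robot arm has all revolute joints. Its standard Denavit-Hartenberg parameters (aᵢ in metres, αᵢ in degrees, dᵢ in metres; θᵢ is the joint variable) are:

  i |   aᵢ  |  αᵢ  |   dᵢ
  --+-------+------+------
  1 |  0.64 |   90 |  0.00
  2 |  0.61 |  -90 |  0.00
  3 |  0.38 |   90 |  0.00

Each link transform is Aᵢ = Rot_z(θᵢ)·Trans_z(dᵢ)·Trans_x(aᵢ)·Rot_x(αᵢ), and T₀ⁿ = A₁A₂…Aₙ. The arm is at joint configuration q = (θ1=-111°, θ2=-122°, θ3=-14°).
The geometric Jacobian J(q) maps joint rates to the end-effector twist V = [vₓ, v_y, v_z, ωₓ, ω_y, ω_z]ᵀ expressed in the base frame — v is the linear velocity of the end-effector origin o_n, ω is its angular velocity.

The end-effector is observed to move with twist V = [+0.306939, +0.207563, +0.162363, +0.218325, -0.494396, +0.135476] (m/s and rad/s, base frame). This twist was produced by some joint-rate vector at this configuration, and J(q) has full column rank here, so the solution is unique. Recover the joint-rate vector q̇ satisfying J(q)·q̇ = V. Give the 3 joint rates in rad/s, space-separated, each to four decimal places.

o_n = [-0.1293, -0.0804, -0.8300]
J₁: ẑ×o_n = [0.0804, -0.1293, 0.0000], ω = ẑ
J2: z=[-0.9336, 0.3584, 0.0000] o=[-0.2294, -0.5975, 0.0000] → [-0.2974, -0.7749, -0.5186, -0.9336, 0.3584, 0.0000]
J3: z=[-0.3039, -0.7917, -0.5299] o=[-0.1135, -0.2957, -0.5173] → [0.3617, -0.0867, -0.0780, -0.3039, -0.7917, -0.5299]
q̇ = J⁺·V = [0.3750, -0.3810, 0.4520]

0.3750 -0.3810 0.4520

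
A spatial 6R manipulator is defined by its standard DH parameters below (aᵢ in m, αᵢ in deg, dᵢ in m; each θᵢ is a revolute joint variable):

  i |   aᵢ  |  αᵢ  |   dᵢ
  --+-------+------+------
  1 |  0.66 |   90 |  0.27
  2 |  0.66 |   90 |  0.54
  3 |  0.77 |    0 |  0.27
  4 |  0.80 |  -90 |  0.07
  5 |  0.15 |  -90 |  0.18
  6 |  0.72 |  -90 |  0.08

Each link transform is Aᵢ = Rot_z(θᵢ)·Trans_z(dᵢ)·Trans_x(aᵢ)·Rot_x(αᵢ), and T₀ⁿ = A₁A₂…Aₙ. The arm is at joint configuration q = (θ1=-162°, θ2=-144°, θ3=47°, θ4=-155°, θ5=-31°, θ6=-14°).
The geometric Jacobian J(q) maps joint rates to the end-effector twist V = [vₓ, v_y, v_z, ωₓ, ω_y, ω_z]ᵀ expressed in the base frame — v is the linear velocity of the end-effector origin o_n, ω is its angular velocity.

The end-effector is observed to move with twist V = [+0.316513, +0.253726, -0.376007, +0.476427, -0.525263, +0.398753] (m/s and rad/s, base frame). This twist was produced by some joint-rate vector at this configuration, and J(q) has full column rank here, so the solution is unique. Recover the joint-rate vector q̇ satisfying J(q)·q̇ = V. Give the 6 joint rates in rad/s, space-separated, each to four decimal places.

0.8140 -0.0930 -0.2040 0.6690 0.6270 0.7350

o_n = [0.7204, -0.2897, 0.2335]
J₁: ẑ×o_n = [0.2897, 0.7204, -0.0000], ω = ẑ
J2: z=[-0.3090, 0.9511, 0.0000] o=[-0.6277, -0.2040, 0.2700] → [-0.0347, -0.0113, -1.2556, -0.3090, 0.9511, 0.0000]
J3: z=[0.5590, 0.1816, 0.8090] o=[-0.2867, 0.4746, -0.1179] → [0.6822, 0.6183, -0.6102, 0.5590, 0.1816, 0.8090]
J4: z=[0.5590, 0.1816, 0.8090] o=[0.0942, 1.1905, -0.2082] → [1.2778, 0.2597, -0.9412, 0.5590, 0.1816, 0.8090]
J5: z=[0.8273, -0.0561, -0.5590] o=[0.1783, 0.4178, -0.0062] → [-0.4090, -0.5014, -0.5549, 0.8273, -0.0561, -0.5590]
J6: z=[-0.4503, -0.6613, -0.5999] o=[0.3776, 0.2955, -0.0210] → [-0.5194, -0.0911, 0.4902, -0.4503, -0.6613, -0.5999]
q̇ = J⁺·V = [0.8140, -0.0930, -0.2040, 0.6690, 0.6270, 0.7350]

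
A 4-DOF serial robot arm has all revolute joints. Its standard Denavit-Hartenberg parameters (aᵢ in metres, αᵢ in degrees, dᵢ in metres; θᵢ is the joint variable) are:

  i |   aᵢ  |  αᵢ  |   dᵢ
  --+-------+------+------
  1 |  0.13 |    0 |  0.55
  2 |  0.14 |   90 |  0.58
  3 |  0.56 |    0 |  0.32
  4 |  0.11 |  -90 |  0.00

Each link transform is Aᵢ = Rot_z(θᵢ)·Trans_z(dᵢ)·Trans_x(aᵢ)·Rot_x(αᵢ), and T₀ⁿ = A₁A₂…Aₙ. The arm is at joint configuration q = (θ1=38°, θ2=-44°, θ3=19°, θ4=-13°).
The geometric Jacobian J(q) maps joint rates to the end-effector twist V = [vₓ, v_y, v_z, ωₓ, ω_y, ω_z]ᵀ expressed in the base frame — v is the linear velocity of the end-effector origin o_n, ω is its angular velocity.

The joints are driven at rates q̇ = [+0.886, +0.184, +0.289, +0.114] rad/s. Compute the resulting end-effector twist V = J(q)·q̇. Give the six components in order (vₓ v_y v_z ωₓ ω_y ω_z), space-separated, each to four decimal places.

o_n = [0.8436, -0.3196, 1.3238]
J₁: ẑ×o_n = [0.3196, 0.8436, -0.0000], ω = ẑ
J2: z=[0.0000, 0.0000, 1.0000] o=[0.1024, 0.0800, 0.5500] → [0.3997, 0.7412, -0.0000, 0.0000, 0.0000, 1.0000]
J3: z=[-0.1045, -0.9945, 0.0000] o=[0.2417, 0.0654, 1.1300] → [-0.1928, 0.0203, 0.6389, -0.1045, -0.9945, 0.0000]
J4: z=[-0.1045, -0.9945, 0.0000] o=[0.7348, -0.3082, 1.3123] → [-0.0114, 0.0012, 0.1094, -0.1045, -0.9945, 0.0000]
V = J·q̇ = [0.2997, 0.8898, 0.1971, -0.0421, -0.4008, 1.0700]

0.2997 0.8898 0.1971 -0.0421 -0.4008 1.0700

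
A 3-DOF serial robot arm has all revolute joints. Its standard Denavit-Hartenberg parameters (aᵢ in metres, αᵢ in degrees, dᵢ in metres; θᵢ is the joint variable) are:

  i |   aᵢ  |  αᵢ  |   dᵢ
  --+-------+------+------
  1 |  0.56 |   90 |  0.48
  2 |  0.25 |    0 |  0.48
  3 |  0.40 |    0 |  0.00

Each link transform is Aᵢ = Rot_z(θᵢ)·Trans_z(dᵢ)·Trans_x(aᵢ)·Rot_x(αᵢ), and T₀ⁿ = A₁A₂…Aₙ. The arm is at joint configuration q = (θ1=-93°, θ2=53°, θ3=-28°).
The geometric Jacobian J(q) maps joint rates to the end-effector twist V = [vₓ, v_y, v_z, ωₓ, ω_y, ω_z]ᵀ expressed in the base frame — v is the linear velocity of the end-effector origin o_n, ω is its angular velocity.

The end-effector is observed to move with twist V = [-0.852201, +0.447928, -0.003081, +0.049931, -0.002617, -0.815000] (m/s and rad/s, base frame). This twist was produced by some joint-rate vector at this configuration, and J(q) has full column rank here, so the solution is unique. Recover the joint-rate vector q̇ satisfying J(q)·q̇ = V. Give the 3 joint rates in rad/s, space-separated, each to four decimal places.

o_n = [-0.5355, -1.0464, 0.8487]
J₁: ẑ×o_n = [1.0464, -0.5355, 0.0000], ω = ẑ
J2: z=[-0.9986, 0.0523, 0.0000] o=[-0.0293, -0.5592, 0.4800] → [0.0193, 0.3682, 0.5130, -0.9986, 0.0523, 0.0000]
J3: z=[-0.9986, 0.0523, 0.0000] o=[-0.5165, -0.6844, 0.6797] → [0.0088, 0.1688, 0.3625, -0.9986, 0.0523, 0.0000]
q̇ = J⁺·V = [-0.8150, 0.1000, -0.1500]

-0.8150 0.1000 -0.1500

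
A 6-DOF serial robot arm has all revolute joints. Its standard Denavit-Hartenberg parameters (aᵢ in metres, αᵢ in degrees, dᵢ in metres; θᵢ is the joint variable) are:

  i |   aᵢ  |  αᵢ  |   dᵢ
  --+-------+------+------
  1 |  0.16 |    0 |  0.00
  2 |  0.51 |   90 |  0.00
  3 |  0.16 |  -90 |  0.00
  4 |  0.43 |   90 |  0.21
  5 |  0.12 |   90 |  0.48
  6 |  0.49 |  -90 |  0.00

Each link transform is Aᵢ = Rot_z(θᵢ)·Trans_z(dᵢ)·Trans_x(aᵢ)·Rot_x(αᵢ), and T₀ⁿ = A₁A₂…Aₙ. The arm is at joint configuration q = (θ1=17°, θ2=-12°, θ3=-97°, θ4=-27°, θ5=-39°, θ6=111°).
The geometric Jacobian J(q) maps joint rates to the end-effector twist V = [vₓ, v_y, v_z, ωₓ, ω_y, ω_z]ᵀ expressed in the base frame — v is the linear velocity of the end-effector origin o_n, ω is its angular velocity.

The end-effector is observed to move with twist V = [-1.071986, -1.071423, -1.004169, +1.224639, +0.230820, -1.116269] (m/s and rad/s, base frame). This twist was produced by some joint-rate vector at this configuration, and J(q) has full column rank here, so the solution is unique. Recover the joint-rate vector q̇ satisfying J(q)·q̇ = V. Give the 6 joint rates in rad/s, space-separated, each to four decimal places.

-0.7920 0.0350 -0.7610 0.6910 0.4750 -0.7510

o_n = [0.9818, -0.8954, -0.1083]
J₁: ẑ×o_n = [0.8954, 0.9818, -0.0000], ω = ẑ
J2: z=[0.0000, 0.0000, 1.0000] o=[0.1530, 0.0468, 0.0000] → [0.9422, 0.8288, -0.0000, 0.0000, 0.0000, 1.0000]
J3: z=[0.0872, -0.9962, 0.0000] o=[0.6611, 0.0912, 0.0000] → [0.1079, 0.0094, 0.2335, 0.0872, -0.9962, 0.0000]
J4: z=[0.9888, 0.0865, -0.1219] o=[0.6416, 0.0895, -0.1588] → [-0.1157, -0.0914, -1.0033, 0.9888, 0.0865, -0.1219]
J5: z=[0.1328, -0.8828, 0.4506] o=[0.8198, -0.0908, -0.5647] → [-0.0403, 0.0124, 0.0362, 0.1328, -0.8828, 0.4506]
J6: z=[-0.7252, 0.2233, 0.6513] o=[0.8024, -0.5642, -0.4217] → [0.2857, 0.3441, 0.2002, -0.7252, 0.2233, 0.6513]
q̇ = J⁺·V = [-0.7920, 0.0350, -0.7610, 0.6910, 0.4750, -0.7510]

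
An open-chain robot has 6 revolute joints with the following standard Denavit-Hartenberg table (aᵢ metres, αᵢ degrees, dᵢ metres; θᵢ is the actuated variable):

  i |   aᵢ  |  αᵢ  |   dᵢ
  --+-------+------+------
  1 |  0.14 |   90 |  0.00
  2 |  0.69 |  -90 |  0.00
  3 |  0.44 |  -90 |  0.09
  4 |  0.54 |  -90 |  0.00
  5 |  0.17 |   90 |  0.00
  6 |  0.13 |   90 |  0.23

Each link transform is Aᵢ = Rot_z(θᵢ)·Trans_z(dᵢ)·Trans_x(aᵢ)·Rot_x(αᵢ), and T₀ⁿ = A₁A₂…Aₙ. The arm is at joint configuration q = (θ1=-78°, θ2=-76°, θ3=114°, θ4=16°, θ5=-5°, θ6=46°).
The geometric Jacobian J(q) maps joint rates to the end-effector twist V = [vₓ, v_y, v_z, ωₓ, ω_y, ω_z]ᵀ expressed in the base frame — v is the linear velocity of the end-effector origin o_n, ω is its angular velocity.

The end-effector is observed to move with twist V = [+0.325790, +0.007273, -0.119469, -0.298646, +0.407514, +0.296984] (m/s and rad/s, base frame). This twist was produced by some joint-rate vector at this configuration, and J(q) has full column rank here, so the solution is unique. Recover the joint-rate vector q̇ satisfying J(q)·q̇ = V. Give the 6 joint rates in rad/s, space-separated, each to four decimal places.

0.3890 0.0500 -0.2260 -0.6300 0.2710 0.7170

o_n = [0.9245, 0.2696, -0.0391]
J₁: ẑ×o_n = [-0.2696, 0.9245, 0.0000], ω = ẑ
J2: z=[-0.9781, -0.2079, 0.0000] o=[0.0291, -0.1369, 0.0000] → [0.0081, -0.0383, -0.2115, -0.9781, -0.2079, 0.0000]
J3: z=[0.2017, -0.9491, 0.2419] o=[0.0638, -0.3002, -0.6695] → [-0.7361, 0.0810, 0.9318, 0.2017, -0.9491, 0.2419]
J4: z=[-0.4438, 0.1316, 0.8864] o=[0.4661, -0.2597, -0.4741] → [-0.4119, 0.5993, -0.2952, -0.4438, 0.1316, 0.8864]
J5: z=[-0.4346, 0.8334, -0.3413] o=[0.8893, 0.0301, -0.3052] → [0.3035, 0.1037, -0.1334, -0.4346, 0.8334, -0.3413]
J6: z=[-0.5104, 0.0843, 0.8558] o=[1.0155, 0.1229, -0.2391] → [-0.1086, 0.0242, -0.0672, -0.5104, 0.0843, 0.8558]
q̇ = J⁺·V = [0.3890, 0.0500, -0.2260, -0.6300, 0.2710, 0.7170]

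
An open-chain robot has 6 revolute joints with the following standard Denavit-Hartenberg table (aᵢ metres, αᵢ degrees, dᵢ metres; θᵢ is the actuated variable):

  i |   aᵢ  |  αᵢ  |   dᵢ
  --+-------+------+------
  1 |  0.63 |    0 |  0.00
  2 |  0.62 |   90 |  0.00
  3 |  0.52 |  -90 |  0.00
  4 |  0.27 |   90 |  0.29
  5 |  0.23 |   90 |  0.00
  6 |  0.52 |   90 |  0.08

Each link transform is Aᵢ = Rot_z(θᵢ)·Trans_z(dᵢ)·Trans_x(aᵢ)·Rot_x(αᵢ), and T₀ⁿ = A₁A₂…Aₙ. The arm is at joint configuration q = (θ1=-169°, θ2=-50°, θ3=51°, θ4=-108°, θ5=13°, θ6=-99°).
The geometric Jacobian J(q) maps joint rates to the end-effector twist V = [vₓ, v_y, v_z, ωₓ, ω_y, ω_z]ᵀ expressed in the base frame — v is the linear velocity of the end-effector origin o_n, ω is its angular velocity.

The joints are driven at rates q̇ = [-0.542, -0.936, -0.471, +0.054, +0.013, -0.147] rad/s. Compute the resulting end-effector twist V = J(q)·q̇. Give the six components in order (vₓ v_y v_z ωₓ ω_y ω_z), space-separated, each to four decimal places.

1.1083 1.1294 -0.1461 -0.1986 -0.4909 -1.3555

o_n = [-1.0208, 0.9396, 0.8343]
J₁: ẑ×o_n = [-0.9396, -1.0208, 0.0000], ω = ẑ
J2: z=[0.0000, 0.0000, 1.0000] o=[-0.6184, -0.1202, 0.0000] → [-1.0598, -0.4024, 0.0000, 0.0000, 0.0000, 1.0000]
J3: z=[0.6293, 0.7771, 0.0000] o=[-1.1003, 0.2700, 0.0000] → [0.6483, -0.5250, 0.3597, 0.6293, 0.7771, 0.0000]
J4: z=[0.6040, -0.4891, 0.6293] o=[-1.3546, 0.4759, 0.4041] → [-0.5022, -0.0498, 0.4433, 0.6040, -0.4891, 0.6293]
J5: z=[0.2707, -0.6168, -0.7391] o=[-0.9770, 0.5006, 0.5218] → [0.1317, -0.0522, 0.0918, 0.2707, -0.6168, -0.7391]
J6: z=[-0.4198, 0.6153, -0.6672] o=[-0.7778, 0.6135, 0.5005] → [0.4229, 0.3023, 0.0127, -0.4198, 0.6153, -0.6672]
V = J·q̇ = [1.1083, 1.1294, -0.1461, -0.1986, -0.4909, -1.3555]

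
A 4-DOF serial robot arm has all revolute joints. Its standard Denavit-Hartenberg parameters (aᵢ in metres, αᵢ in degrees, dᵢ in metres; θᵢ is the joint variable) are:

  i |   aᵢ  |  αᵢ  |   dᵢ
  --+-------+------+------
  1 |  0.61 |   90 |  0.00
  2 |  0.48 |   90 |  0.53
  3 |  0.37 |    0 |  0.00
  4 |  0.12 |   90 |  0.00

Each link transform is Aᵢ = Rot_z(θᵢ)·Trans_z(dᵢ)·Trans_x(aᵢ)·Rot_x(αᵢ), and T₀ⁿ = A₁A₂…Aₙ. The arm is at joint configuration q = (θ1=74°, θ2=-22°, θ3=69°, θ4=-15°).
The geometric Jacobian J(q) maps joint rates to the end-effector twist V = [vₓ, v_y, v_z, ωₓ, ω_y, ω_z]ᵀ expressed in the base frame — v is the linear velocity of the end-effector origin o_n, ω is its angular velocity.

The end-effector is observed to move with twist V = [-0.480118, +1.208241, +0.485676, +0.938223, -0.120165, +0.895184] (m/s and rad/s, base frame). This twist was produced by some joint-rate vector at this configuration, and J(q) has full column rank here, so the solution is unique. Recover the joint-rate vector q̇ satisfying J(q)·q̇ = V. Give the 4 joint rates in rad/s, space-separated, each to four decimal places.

0.5410 0.9350 -0.7160 0.3340

o_n = [1.2776, 0.9272, -0.2559]
J₁: ẑ×o_n = [-0.9272, 1.2776, 0.0000], ω = ẑ
J2: z=[0.9613, -0.2756, 0.0000] o=[0.1681, 0.5864, 0.0000] → [0.0705, 0.2460, 0.6334, 0.9613, -0.2756, 0.0000]
J3: z=[-0.1033, -0.3601, -0.9272] o=[0.8003, 0.8681, -0.1798] → [0.0822, -0.4504, 0.1658, -0.1033, -0.3601, -0.9272]
J4: z=[-0.1033, -0.3601, -0.9272] o=[1.1662, 0.8911, -0.2295] → [0.0430, -0.1060, 0.0364, -0.1033, -0.3601, -0.9272]
q̇ = J⁺·V = [0.5410, 0.9350, -0.7160, 0.3340]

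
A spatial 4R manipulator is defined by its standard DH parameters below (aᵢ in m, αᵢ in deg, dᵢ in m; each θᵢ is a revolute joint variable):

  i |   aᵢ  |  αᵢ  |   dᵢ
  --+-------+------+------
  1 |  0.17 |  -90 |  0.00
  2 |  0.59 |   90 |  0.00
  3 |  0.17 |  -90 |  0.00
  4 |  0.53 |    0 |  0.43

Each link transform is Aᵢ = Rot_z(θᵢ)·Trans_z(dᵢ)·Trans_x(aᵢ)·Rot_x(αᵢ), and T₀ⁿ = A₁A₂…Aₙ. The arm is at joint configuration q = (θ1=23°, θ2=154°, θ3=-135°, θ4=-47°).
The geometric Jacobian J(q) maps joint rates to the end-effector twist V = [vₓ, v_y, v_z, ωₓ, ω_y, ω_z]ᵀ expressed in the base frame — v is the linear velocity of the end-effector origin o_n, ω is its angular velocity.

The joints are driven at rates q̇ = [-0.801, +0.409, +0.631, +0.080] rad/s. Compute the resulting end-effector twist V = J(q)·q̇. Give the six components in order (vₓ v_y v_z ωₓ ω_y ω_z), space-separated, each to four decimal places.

o_n = [0.1498, -0.6750, -0.5756]
J₁: ẑ×o_n = [0.6750, 0.1498, -0.0000], ω = ẑ
J2: z=[-0.3907, 0.9205, 0.0000] o=[0.1565, 0.0664, 0.0000] → [-0.5298, -0.2249, 0.2959, -0.3907, 0.9205, 0.0000]
J3: z=[0.4035, 0.1713, -0.8988] o=[-0.3316, -0.1408, -0.2586] → [-0.5344, -0.3048, -0.2980, 0.4035, 0.1713, -0.8988]
J4: z=[-0.3087, -0.8992, -0.3100] o=[-0.1852, -0.2092, -0.2059] → [0.1880, -0.2180, 0.4450, -0.3087, -0.8992, -0.3100]
V = J·q̇ = [-1.0796, -0.4217, -0.0314, 0.0701, 0.4126, -1.3929]

-1.0796 -0.4217 -0.0314 0.0701 0.4126 -1.3929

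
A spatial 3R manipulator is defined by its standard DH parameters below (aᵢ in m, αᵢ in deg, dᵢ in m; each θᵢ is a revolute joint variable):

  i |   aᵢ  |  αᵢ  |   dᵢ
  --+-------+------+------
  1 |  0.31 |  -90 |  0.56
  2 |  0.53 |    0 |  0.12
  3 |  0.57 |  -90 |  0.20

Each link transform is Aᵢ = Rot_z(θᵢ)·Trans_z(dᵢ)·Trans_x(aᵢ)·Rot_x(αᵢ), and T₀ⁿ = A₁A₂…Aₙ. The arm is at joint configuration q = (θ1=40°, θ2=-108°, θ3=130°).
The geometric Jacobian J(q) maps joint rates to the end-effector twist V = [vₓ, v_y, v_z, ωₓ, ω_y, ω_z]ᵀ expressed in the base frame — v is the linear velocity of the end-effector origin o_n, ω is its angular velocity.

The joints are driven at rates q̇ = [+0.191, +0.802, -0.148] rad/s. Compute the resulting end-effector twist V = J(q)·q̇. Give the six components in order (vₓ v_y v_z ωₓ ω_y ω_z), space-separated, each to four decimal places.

o_n = [0.3112, 0.6788, 0.8505]
J₁: ẑ×o_n = [-0.6788, 0.3112, 0.0000], ω = ẑ
J2: z=[-0.6428, 0.7660, 0.0000] o=[0.2375, 0.1993, 0.5600] → [0.2226, 0.1868, -0.3647, -0.6428, 0.7660, 0.0000]
J3: z=[-0.6428, 0.7660, 0.0000] o=[0.0349, 0.1859, 1.0641] → [-0.1636, -0.1373, -0.5285, -0.6428, 0.7660, 0.0000]
V = J·q̇ = [0.0730, 0.2295, -0.2143, -0.4204, 0.5010, 0.1910]

0.0730 0.2295 -0.2143 -0.4204 0.5010 0.1910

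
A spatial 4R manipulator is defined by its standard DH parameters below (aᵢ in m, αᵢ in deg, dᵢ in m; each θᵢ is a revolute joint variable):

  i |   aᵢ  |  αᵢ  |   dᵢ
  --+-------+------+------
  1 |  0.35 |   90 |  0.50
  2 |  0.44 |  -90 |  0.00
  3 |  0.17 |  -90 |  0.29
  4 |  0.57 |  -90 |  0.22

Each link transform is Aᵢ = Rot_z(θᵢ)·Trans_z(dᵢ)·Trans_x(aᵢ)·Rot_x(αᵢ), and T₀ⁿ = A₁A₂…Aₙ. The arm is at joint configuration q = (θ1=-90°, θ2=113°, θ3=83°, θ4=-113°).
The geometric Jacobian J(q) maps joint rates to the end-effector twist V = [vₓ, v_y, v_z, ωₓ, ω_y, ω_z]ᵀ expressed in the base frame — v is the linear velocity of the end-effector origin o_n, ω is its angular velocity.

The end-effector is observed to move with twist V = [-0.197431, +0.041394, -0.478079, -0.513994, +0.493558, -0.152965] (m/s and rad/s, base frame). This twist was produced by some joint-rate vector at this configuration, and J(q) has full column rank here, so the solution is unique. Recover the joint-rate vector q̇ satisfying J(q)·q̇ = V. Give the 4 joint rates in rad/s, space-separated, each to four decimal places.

o_n = [-0.0255, 0.4840, 0.3798]
J₁: ẑ×o_n = [-0.4840, -0.0255, 0.0000], ω = ẑ
J2: z=[-1.0000, -0.0000, 0.0000] o=[0.0000, -0.3500, 0.5000] → [-0.0000, -0.1202, -0.8340, -1.0000, -0.0000, 0.0000]
J3: z=[-0.0000, 0.9205, -0.3907] o=[0.0000, -0.1781, 0.9050] → [-0.2248, 0.0100, 0.0235, -0.0000, 0.9205, -0.3907]
J4: z=[0.1219, -0.3878, -0.9136] o=[0.1687, 0.0970, 0.8108] → [0.5208, 0.2300, -0.0282, 0.1219, -0.3878, -0.9136]
q̇ = J⁺·V = [0.6140, 0.5770, 0.7540, 0.5170]

0.6140 0.5770 0.7540 0.5170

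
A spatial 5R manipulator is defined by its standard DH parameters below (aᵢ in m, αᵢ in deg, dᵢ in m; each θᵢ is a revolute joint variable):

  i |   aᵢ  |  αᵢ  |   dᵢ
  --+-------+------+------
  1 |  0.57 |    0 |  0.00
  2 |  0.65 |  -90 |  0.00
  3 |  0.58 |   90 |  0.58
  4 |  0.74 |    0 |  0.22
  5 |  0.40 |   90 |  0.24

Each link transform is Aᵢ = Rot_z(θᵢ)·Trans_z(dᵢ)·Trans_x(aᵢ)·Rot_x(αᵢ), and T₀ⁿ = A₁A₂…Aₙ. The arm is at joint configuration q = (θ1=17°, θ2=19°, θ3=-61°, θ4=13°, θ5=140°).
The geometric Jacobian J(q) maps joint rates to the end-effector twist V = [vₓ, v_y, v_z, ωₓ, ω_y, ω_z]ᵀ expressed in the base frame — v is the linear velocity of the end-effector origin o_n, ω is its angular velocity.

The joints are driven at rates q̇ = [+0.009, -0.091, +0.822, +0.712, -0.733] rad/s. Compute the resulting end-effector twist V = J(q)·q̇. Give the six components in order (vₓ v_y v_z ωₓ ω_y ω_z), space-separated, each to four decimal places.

o_n = [0.5705, 1.3322, 1.0492]
J₁: ẑ×o_n = [-1.3322, 0.5705, 0.0000], ω = ẑ
J2: z=[0.0000, 0.0000, 1.0000] o=[0.5451, 0.1667, 0.0000] → [-1.1656, 0.0254, 0.0000, 0.0000, 0.0000, 1.0000]
J3: z=[-0.5878, 0.8090, 0.0000] o=[1.0710, 0.5487, 0.0000] → [0.8488, 0.6167, -0.0556, -0.5878, 0.8090, 0.0000]
J4: z=[-0.7076, -0.5141, 0.4848] o=[0.9575, 1.1832, 0.5073] → [-0.3508, 0.1958, -0.3044, -0.7076, -0.5141, 0.4848]
J5: z=[-0.7076, -0.5141, 0.4848] o=[0.9868, 1.4103, 1.2446] → [0.1383, -0.3401, -0.1588, -0.7076, -0.5141, 0.4848]
V = J·q̇ = [0.4407, 0.8985, -0.1461, -0.4683, 0.6758, -0.0922]

0.4407 0.8985 -0.1461 -0.4683 0.6758 -0.0922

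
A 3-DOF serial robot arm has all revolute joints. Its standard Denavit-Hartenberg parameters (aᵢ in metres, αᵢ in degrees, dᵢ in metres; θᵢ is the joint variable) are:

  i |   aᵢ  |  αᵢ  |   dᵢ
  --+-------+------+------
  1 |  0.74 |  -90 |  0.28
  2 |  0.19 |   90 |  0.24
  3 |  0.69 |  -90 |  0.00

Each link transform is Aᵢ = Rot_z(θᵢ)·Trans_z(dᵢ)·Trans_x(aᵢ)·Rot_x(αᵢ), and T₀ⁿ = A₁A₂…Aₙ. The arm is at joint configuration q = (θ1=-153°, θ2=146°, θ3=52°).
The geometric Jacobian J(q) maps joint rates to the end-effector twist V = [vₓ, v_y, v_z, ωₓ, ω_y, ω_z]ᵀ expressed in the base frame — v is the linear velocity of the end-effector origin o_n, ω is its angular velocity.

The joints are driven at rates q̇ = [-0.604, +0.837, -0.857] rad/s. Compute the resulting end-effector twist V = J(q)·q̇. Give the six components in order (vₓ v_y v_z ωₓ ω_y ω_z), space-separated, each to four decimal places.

-0.0496 0.5394 0.1660 0.8070 -0.5282 0.1065

o_n = [0.1506, -0.8029, -0.0638]
J₁: ẑ×o_n = [0.8029, 0.1506, -0.0000], ω = ẑ
J2: z=[0.4540, -0.8910, 0.0000] o=[-0.6593, -0.3360, 0.2800] → [0.3063, 0.1561, 0.5097, 0.4540, -0.8910, 0.0000]
J3: z=[-0.4982, -0.2539, -0.8290] o=[-0.4100, -0.4783, 0.1738] → [-0.2088, -0.5832, 0.3040, -0.4982, -0.2539, -0.8290]
V = J·q̇ = [-0.0496, 0.5394, 0.1660, 0.8070, -0.5282, 0.1065]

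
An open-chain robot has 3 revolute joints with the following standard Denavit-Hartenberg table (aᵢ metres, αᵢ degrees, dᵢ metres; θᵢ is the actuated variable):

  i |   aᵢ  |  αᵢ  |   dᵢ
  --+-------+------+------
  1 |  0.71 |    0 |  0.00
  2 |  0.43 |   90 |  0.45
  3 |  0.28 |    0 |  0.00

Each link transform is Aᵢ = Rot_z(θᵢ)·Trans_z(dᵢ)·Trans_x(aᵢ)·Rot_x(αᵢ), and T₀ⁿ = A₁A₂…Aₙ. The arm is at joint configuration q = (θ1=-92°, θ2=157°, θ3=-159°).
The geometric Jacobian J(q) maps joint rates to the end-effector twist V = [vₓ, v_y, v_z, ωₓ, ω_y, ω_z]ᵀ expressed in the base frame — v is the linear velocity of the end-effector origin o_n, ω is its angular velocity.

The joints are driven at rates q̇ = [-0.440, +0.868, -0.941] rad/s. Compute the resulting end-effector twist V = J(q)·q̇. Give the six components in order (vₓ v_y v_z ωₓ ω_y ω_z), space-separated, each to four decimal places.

o_n = [0.0465, -0.5568, 0.3497]
J₁: ẑ×o_n = [0.5568, 0.0465, -0.0000], ω = ẑ
J2: z=[0.0000, 0.0000, 1.0000] o=[-0.0248, -0.7096, 0.0000] → [-0.1528, 0.0713, 0.0000, 0.0000, 0.0000, 1.0000]
J3: z=[0.9063, -0.4226, 0.0000] o=[0.1569, -0.3199, 0.4500] → [0.0424, 0.0909, -0.2614, 0.9063, -0.4226, 0.0000]
V = J·q̇ = [-0.4175, -0.0442, 0.2460, -0.8528, 0.3977, 0.4280]

-0.4175 -0.0442 0.2460 -0.8528 0.3977 0.4280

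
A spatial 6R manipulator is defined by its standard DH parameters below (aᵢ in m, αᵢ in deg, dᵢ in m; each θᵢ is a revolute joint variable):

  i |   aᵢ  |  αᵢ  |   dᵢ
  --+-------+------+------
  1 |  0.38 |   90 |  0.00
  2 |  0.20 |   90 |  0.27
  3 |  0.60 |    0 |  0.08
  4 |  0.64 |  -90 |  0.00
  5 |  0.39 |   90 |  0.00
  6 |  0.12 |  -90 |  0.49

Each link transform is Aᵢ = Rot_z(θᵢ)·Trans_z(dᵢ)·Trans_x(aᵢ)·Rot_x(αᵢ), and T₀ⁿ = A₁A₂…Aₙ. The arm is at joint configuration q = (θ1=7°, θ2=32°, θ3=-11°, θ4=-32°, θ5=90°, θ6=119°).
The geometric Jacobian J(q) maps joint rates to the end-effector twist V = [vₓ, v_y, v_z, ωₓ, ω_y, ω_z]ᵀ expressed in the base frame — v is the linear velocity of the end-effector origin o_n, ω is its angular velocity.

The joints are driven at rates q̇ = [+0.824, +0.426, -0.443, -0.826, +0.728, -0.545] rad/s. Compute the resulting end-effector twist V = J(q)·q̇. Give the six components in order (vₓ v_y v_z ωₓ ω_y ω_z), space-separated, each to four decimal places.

-2.3569 2.3247 0.3280 -0.4229 -1.3920 1.9521

o_n = [1.5991, 0.7388, 1.1075]
J₁: ẑ×o_n = [-0.7388, 1.5991, 0.0000], ω = ẑ
J2: z=[0.1219, -0.9925, 0.0000] o=[0.3772, 0.0463, 0.0000] → [-1.0993, -0.1350, 1.2972, 0.1219, -0.9925, 0.0000]
J3: z=[0.5260, 0.0646, -0.8480] o=[0.5784, -0.2010, 0.1060] → [0.8617, -1.3924, 0.4284, 0.5260, 0.0646, -0.8480]
J4: z=[0.5260, 0.0646, -0.8480] o=[1.1023, -0.0213, 0.3502] → [0.6935, -0.8196, 0.3677, 0.5260, 0.0646, -0.8480]
J5: z=[0.6632, -0.6554, 0.3614] o=[1.4431, 0.4603, 0.5983] → [-0.4344, -0.2813, 0.2869, 0.6632, -0.6554, 0.3614]
J6: z=[0.5325, 0.7525, 0.3876] o=[1.2380, 0.4351, 0.9290] → [0.0166, 0.0449, -0.1100, 0.5325, 0.7525, 0.3876]
V = J·q̇ = [-2.3569, 2.3247, 0.3280, -0.4229, -1.3920, 1.9521]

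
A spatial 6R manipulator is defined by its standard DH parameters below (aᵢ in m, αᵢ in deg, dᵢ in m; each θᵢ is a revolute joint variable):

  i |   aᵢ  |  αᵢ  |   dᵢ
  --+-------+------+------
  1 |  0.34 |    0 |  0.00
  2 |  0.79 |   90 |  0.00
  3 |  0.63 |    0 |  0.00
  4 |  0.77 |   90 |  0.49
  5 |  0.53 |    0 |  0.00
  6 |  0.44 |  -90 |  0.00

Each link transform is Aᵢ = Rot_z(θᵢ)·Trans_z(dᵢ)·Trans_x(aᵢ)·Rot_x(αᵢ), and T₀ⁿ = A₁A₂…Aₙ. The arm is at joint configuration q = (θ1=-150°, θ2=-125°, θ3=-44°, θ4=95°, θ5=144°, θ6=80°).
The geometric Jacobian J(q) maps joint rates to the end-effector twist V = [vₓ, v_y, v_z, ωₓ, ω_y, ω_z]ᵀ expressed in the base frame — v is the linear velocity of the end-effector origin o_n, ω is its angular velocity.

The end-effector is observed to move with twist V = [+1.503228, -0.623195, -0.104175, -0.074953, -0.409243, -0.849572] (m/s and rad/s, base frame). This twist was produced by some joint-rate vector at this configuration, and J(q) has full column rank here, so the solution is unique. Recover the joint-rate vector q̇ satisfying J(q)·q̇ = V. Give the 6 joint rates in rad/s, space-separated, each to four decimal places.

-0.6420 -0.5430 0.0300 -0.0690 -0.0390 -0.4940

o_n = [0.3092, 1.0407, -0.4184]
J₁: ẑ×o_n = [-1.0407, 0.3092, 0.0000], ω = ẑ
J2: z=[0.0000, 0.0000, 1.0000] o=[-0.2944, -0.1700, 0.0000] → [-1.2107, 0.6037, 0.0000, 0.0000, 0.0000, 1.0000]
J3: z=[0.9962, -0.0872, 0.0000] o=[-0.2256, 0.6170, 0.0000] → [0.0365, 0.4168, 0.4687, 0.9962, -0.0872, 0.0000]
J4: z=[0.9962, -0.0872, 0.0000] o=[-0.1861, 1.0685, -0.4376] → [-0.0017, -0.0191, 0.0156, 0.9962, -0.0872, 0.0000]
J5: z=[0.0677, 0.7742, -0.6293] o=[0.3443, 1.5085, 0.1608] → [-0.7428, 0.0613, -0.0046, 0.0677, 0.7742, -0.6293]
J6: z=[0.0677, 0.7742, -0.6293] o=[0.6311, 1.2125, -0.1725] → [-0.2985, 0.2192, 0.2375, 0.0677, 0.7742, -0.6293]
q̇ = J⁺·V = [-0.6420, -0.5430, 0.0300, -0.0690, -0.0390, -0.4940]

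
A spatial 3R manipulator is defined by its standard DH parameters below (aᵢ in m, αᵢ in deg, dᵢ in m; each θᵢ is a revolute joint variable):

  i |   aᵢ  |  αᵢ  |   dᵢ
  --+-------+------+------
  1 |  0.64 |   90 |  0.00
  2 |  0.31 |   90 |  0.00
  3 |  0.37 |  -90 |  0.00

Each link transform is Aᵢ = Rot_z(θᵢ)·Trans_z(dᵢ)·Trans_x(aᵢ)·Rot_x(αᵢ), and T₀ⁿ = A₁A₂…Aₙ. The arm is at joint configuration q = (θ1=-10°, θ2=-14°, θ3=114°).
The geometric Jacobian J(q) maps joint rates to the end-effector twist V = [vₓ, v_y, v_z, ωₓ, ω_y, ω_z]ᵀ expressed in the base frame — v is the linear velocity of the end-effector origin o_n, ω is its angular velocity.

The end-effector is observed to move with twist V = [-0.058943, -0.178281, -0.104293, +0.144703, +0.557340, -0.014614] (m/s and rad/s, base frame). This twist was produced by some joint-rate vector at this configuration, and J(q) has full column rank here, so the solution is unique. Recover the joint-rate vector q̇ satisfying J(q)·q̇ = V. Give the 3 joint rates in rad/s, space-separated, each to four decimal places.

-0.1980 -0.5740 -0.1890

o_n = [0.7240, -0.4709, -0.0386]
J₁: ẑ×o_n = [0.4709, 0.7240, -0.0000], ω = ẑ
J2: z=[-0.1736, -0.9848, 0.0000] o=[0.6303, -0.1111, 0.0000] → [0.0380, -0.0067, 0.1548, -0.1736, -0.9848, 0.0000]
J3: z=[-0.2382, 0.0420, -0.9703] o=[0.9265, -0.1634, -0.0750] → [-0.2969, 0.2052, 0.0818, -0.2382, 0.0420, -0.9703]
q̇ = J⁺·V = [-0.1980, -0.5740, -0.1890]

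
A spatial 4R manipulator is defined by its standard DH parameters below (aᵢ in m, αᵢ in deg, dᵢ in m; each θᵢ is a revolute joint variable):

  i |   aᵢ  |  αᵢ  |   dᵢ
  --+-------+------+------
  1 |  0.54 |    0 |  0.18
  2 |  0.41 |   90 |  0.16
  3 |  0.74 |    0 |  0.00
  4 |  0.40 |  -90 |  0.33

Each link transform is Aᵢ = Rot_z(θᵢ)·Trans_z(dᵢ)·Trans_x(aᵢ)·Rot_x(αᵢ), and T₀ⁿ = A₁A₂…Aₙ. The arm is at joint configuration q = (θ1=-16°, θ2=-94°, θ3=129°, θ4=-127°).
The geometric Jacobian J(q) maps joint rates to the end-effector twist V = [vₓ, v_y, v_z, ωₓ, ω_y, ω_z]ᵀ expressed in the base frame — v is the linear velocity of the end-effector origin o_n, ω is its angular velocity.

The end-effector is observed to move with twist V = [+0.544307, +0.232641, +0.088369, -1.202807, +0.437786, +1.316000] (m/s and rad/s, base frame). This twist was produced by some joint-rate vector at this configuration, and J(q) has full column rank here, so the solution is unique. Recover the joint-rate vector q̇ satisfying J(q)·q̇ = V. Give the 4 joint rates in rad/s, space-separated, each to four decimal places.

0.5540 0.7620 0.9090 0.3710

o_n = [0.0913, -0.3593, 0.9290]
J₁: ẑ×o_n = [0.3593, 0.0913, -0.0000], ω = ẑ
J2: z=[0.0000, 0.0000, 1.0000] o=[0.5191, -0.1488, 0.1800] → [0.2104, -0.4278, 0.0000, 0.0000, 0.0000, 1.0000]
J3: z=[-0.9397, 0.3420, 0.0000] o=[0.3789, -0.5341, 0.3400] → [0.2015, 0.5535, -0.0659, -0.9397, 0.3420, 0.0000]
J4: z=[-0.9397, 0.3420, 0.0000] o=[0.5381, -0.0965, 0.9151] → [0.0048, 0.0131, 0.3998, -0.9397, 0.3420, 0.0000]
q̇ = J⁺·V = [0.5540, 0.7620, 0.9090, 0.3710]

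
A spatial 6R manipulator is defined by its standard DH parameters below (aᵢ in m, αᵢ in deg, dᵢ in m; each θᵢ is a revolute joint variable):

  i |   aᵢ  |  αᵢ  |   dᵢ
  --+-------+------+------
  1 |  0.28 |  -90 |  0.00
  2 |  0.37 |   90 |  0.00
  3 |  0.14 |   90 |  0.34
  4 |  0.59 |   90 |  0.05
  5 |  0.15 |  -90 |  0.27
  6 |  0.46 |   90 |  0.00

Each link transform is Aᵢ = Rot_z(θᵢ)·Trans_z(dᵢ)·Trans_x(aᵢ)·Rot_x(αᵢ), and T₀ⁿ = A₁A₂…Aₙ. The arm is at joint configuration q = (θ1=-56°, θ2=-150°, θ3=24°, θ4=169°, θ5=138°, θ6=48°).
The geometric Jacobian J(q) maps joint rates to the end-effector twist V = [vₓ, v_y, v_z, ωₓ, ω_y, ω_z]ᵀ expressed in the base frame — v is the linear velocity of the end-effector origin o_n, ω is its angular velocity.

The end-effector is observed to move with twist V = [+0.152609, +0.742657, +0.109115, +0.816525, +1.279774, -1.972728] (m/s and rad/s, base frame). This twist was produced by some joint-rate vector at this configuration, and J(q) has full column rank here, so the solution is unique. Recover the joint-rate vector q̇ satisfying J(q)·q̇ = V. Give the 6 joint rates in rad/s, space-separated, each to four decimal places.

o_n = [-0.4388, -0.0180, -0.0715]
J₁: ẑ×o_n = [0.0180, -0.4388, 0.0000], ω = ẑ
J2: z=[0.8290, 0.5592, 0.0000] o=[0.1566, -0.2321, 0.0000] → [-0.0400, 0.0593, 0.5104, 0.8290, 0.5592, 0.0000]
J3: z=[-0.2796, 0.4145, -0.8660] o=[-0.0226, 0.0335, 0.1850] → [-0.1510, 0.2887, 0.1869, -0.2796, 0.4145, -0.8660]
J4: z=[-0.9543, -0.2188, 0.2034] o=[-0.1324, 0.2981, -0.0455] → [0.0700, -0.0871, 0.2347, -0.9543, -0.2188, 0.2034]
J5: z=[-0.2945, 0.5755, -0.7630] o=[-0.1507, -0.1777, -0.3974] → [0.3094, 0.3158, 0.1188, -0.2945, 0.5755, -0.7630]
J6: z=[0.6758, 0.6899, 0.2595] o=[-0.3315, 0.0435, -0.5146] → [0.3216, -0.3273, 0.0324, 0.6758, 0.6899, 0.2595]
q̇ = J⁺·V = [-0.5700, 0.1940, 0.7010, -0.9860, 0.8630, 0.2440]

-0.5700 0.1940 0.7010 -0.9860 0.8630 0.2440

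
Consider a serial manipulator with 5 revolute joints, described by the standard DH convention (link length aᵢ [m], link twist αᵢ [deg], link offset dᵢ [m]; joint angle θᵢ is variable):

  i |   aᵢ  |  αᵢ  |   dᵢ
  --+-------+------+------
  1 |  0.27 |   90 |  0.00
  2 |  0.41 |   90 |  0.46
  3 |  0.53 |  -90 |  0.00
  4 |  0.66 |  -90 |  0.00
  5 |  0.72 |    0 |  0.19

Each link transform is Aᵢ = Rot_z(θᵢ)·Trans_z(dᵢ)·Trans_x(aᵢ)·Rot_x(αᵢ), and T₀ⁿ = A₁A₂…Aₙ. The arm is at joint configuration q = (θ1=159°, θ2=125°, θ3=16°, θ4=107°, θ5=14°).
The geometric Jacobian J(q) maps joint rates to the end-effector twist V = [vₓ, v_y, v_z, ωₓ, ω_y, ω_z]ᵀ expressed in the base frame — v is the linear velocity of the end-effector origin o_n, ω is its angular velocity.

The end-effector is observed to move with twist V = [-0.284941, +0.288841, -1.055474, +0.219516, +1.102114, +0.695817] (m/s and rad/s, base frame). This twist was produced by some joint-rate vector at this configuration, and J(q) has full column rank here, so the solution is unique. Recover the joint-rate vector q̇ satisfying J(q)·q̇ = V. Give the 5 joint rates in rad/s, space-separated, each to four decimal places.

-0.3070 0.6120 0.9820 0.2800 -0.8590

o_n = [1.0191, -0.0923, -0.3767]
J₁: ẑ×o_n = [0.0923, 1.0191, -0.0000], ω = ẑ
J2: z=[0.3584, 0.9336, 0.0000] o=[-0.2521, 0.0968, 0.0000] → [-0.3517, 0.1350, -1.2545, 0.3584, 0.9336, 0.0000]
J3: z=[-0.7647, 0.2936, 0.5736] o=[0.1323, 0.4419, 0.3359] → [0.0972, -0.0363, 0.1482, -0.7647, 0.2936, 0.5736]
J4: z=[0.1969, 0.9541, -0.2258] o=[0.4575, 0.4736, 0.7532] → [-1.2058, 0.0956, -0.6473, 0.1969, 0.9541, -0.2258]
J5: z=[-0.8103, 0.0287, -0.5853] o=[0.8218, 0.2768, 0.2392] → [-0.2337, -0.6146, 0.2934, -0.8103, 0.0287, -0.5853]
q̇ = J⁺·V = [-0.3070, 0.6120, 0.9820, 0.2800, -0.8590]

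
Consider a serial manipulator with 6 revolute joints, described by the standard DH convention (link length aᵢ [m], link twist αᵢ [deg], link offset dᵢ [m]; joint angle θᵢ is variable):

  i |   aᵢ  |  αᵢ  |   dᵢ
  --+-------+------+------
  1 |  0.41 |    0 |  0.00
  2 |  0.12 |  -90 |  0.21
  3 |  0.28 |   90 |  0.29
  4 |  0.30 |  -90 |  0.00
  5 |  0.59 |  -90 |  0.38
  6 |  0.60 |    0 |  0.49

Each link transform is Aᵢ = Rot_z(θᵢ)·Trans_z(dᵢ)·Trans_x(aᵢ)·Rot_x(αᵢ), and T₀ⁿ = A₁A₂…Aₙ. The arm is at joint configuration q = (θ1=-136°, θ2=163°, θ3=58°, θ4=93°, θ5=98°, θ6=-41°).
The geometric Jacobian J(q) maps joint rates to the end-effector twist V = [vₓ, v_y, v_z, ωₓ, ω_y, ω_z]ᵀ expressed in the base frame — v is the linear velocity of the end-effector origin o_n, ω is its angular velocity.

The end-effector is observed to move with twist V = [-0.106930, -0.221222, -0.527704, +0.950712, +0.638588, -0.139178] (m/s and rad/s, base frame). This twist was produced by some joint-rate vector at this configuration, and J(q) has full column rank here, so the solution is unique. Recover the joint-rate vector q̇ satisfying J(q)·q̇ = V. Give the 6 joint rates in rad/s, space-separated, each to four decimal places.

0.5080 -0.3810 -0.1470 0.8570 -0.8420 -0.2430

o_n = [-1.1047, -0.7876, 0.1020]
J₁: ẑ×o_n = [0.7876, -1.1047, 0.0000], ω = ẑ
J2: z=[0.0000, 0.0000, 1.0000] o=[-0.2949, -0.2848, 0.0000] → [0.5028, -0.8098, 0.0000, 0.0000, 0.0000, 1.0000]
J3: z=[-0.4540, 0.8910, 0.0000] o=[-0.1880, -0.2303, 0.2100] → [-0.0963, -0.0490, 1.0698, -0.4540, 0.8910, 0.0000]
J4: z=[0.7556, 0.3850, 0.5299] o=[-0.1875, 0.0954, -0.0275] → [0.5178, -0.5839, -0.3141, 0.7556, 0.3850, 0.5299]
J5: z=[-0.4478, -0.2869, 0.8469] o=[-0.3309, 0.3586, -0.0141] → [0.9374, -0.6033, 0.2912, -0.4478, -0.2869, 0.8469]
J6: z=[0.5786, -0.8151, 0.0298] o=[-0.9032, -0.0474, -0.0056] → [-0.0656, -0.0682, -0.5925, 0.5786, -0.8151, 0.0298]
q̇ = J⁺·V = [0.5080, -0.3810, -0.1470, 0.8570, -0.8420, -0.2430]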